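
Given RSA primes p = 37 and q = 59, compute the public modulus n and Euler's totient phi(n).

Step 1: n = p * q = 37 * 59 = 2183.
Step 2: phi(n) = (p-1)(q-1) = 36 * 58 = 2088.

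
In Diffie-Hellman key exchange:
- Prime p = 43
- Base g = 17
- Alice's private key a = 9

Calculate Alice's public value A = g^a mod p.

Step 1: A = g^a mod p = 17^9 mod 43.
  17^1 mod 43 = 17
  17^2 mod 43 = (17 * 17) mod 43 = 31
  17^3 mod 43 = (31 * 17) mod 43 = 11
  17^4 mod 43 = (11 * 17) mod 43 = 15
  17^5 mod 43 = (15 * 17) mod 43 = 40
  17^6 mod 43 = (40 * 17) mod 43 = 35
  17^7 mod 43 = (35 * 17) mod 43 = 36
  17^8 mod 43 = (36 * 17) mod 43 = 10
  17^9 mod 43 = (10 * 17) mod 43 = 41
Result: A = 41.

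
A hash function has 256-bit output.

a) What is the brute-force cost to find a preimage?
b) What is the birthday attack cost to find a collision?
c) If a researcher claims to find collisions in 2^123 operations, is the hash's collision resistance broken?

Step 1: Preimage resistance requires brute-force of 2^256 operations.
Step 2: Collision resistance (birthday bound) = 2^(256/2) = 2^128.
Step 3: The claimed attack costs 2^123 operations.
Step 4: Since 2^123 < 2^128, the claimed attack beats the generic birthday bound, so collision resistance is broken.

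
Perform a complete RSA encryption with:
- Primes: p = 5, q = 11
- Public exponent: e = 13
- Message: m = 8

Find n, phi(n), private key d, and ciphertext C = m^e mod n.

Step 1: n = 5 * 11 = 55.
Step 2: phi(n) = (5-1)(11-1) = 4 * 10 = 40.
Step 3: Find d = 13^(-1) mod 40 = 37.
  Verify: 13 * 37 = 481 = 1 (mod 40).
Step 4: C = 8^13 mod 55 = 28.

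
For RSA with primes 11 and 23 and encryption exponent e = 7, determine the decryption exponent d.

Step 1: n = 11 * 23 = 253.
Step 2: phi(n) = 10 * 22 = 220.
Step 3: Find d such that 7 * d = 1 (mod 220).
Step 4: d = 7^(-1) mod 220 = 63.
Verification: 7 * 63 = 441 = 2 * 220 + 1.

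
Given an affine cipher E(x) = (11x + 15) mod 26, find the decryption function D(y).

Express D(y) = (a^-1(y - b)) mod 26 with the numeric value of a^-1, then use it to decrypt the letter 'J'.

Step 1: Find a^-1, the modular inverse of 11 mod 26.
Step 2: We need 11 * a^-1 = 1 (mod 26).
Step 3: 11 * 19 = 209 = 8 * 26 + 1, so a^-1 = 19.
Step 4: D(y) = 19(y - 15) mod 26.
Step 5: Apply to 'J' (y = 9): D(9) = 19 * (9 - 15) mod 26 = 19 * -6 mod 26 = 16 -> 'Q'.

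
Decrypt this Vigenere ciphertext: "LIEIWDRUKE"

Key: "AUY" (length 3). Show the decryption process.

Step 1: Key 'AUY' has length 3. Extended key: AUYAUYAUYA
Step 2: Decrypt each position:
  L(11) - A(0) = 11 = L
  I(8) - U(20) = 14 = O
  E(4) - Y(24) = 6 = G
  I(8) - A(0) = 8 = I
  W(22) - U(20) = 2 = C
  D(3) - Y(24) = 5 = F
  R(17) - A(0) = 17 = R
  U(20) - U(20) = 0 = A
  K(10) - Y(24) = 12 = M
  E(4) - A(0) = 4 = E
Plaintext: LOGICFRAME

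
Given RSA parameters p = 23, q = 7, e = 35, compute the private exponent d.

Step 1: n = 23 * 7 = 161.
Step 2: phi(n) = 22 * 6 = 132.
Step 3: Find d such that 35 * d = 1 (mod 132).
Step 4: d = 35^(-1) mod 132 = 83.
Verification: 35 * 83 = 2905 = 22 * 132 + 1.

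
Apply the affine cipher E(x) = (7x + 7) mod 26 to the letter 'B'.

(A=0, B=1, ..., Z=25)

Step 1: Convert 'B' to number: x = 1.
Step 2: E(1) = (7 * 1 + 7) mod 26 = 14 mod 26 = 14.
Step 3: Convert 14 back to letter: O.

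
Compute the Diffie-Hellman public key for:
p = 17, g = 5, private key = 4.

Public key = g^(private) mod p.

Step 1: A = g^a mod p = 5^4 mod 17.
  5^1 mod 17 = 5
  5^2 mod 17 = (5 * 5) mod 17 = 8
  5^3 mod 17 = (8 * 5) mod 17 = 6
  5^4 mod 17 = (6 * 5) mod 17 = 13
Result: A = 13.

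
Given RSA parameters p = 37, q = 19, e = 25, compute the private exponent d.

Step 1: n = 37 * 19 = 703.
Step 2: phi(n) = 36 * 18 = 648.
Step 3: Find d such that 25 * d = 1 (mod 648).
Step 4: d = 25^(-1) mod 648 = 337.
Verification: 25 * 337 = 8425 = 13 * 648 + 1.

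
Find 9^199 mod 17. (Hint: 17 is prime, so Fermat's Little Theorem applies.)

Step 1: Since 17 is prime, by Fermat's Little Theorem: 9^16 = 1 (mod 17).
Step 2: Reduce exponent: 199 mod 16 = 7.
Step 3: So 9^199 = 9^7 (mod 17).
Step 4: 9^7 mod 17 = 2.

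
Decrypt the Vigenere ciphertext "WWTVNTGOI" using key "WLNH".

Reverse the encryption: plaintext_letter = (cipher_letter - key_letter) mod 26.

Step 1: Extend key: WLNHWLNHW
Step 2: Decrypt each letter (c - k) mod 26:
  W(22) - W(22) = (22-22) mod 26 = 0 = A
  W(22) - L(11) = (22-11) mod 26 = 11 = L
  T(19) - N(13) = (19-13) mod 26 = 6 = G
  V(21) - H(7) = (21-7) mod 26 = 14 = O
  N(13) - W(22) = (13-22) mod 26 = 17 = R
  T(19) - L(11) = (19-11) mod 26 = 8 = I
  G(6) - N(13) = (6-13) mod 26 = 19 = T
  O(14) - H(7) = (14-7) mod 26 = 7 = H
  I(8) - W(22) = (8-22) mod 26 = 12 = M
Plaintext: ALGORITHM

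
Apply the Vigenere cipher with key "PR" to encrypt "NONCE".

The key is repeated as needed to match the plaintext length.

Step 1: Repeat key to match plaintext length:
  Plaintext: NONCE
  Key:       PRPRP
Step 2: Encrypt each letter:
  N(13) + P(15) = (13+15) mod 26 = 2 = C
  O(14) + R(17) = (14+17) mod 26 = 5 = F
  N(13) + P(15) = (13+15) mod 26 = 2 = C
  C(2) + R(17) = (2+17) mod 26 = 19 = T
  E(4) + P(15) = (4+15) mod 26 = 19 = T
Ciphertext: CFCTT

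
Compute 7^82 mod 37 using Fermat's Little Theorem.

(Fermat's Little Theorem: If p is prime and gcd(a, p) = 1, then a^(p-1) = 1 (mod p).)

Step 1: Since 37 is prime, by Fermat's Little Theorem: 7^36 = 1 (mod 37).
Step 2: Reduce exponent: 82 mod 36 = 10.
Step 3: So 7^82 = 7^10 (mod 37).
Step 4: 7^10 mod 37 = 7.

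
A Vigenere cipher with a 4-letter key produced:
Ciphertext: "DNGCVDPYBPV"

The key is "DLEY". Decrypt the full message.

Step 1: Key 'DLEY' has length 4. Extended key: DLEYDLEYDLE
Step 2: Decrypt each position:
  D(3) - D(3) = 0 = A
  N(13) - L(11) = 2 = C
  G(6) - E(4) = 2 = C
  C(2) - Y(24) = 4 = E
  V(21) - D(3) = 18 = S
  D(3) - L(11) = 18 = S
  P(15) - E(4) = 11 = L
  Y(24) - Y(24) = 0 = A
  B(1) - D(3) = 24 = Y
  P(15) - L(11) = 4 = E
  V(21) - E(4) = 17 = R
Plaintext: ACCESSLAYER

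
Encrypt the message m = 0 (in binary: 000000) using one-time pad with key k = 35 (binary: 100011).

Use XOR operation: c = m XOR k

Step 1: Write out the XOR operation bit by bit:
  Message: 000000
  Key:     100011
  XOR:     100011
Step 2: Convert to decimal: 100011 = 35.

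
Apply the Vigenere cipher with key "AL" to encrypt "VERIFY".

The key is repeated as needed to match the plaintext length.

Step 1: Repeat key to match plaintext length:
  Plaintext: VERIFY
  Key:       ALALAL
Step 2: Encrypt each letter:
  V(21) + A(0) = (21+0) mod 26 = 21 = V
  E(4) + L(11) = (4+11) mod 26 = 15 = P
  R(17) + A(0) = (17+0) mod 26 = 17 = R
  I(8) + L(11) = (8+11) mod 26 = 19 = T
  F(5) + A(0) = (5+0) mod 26 = 5 = F
  Y(24) + L(11) = (24+11) mod 26 = 9 = J
Ciphertext: VPRTFJ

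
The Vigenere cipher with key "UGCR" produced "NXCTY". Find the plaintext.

Step 1: Extend key: UGCRU
Step 2: Decrypt each letter (c - k) mod 26:
  N(13) - U(20) = (13-20) mod 26 = 19 = T
  X(23) - G(6) = (23-6) mod 26 = 17 = R
  C(2) - C(2) = (2-2) mod 26 = 0 = A
  T(19) - R(17) = (19-17) mod 26 = 2 = C
  Y(24) - U(20) = (24-20) mod 26 = 4 = E
Plaintext: TRACE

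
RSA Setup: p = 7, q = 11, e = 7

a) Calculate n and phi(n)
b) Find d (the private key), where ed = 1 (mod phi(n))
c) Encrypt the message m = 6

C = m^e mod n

Step 1: n = 7 * 11 = 77.
Step 2: phi(n) = (7-1)(11-1) = 6 * 10 = 60.
Step 3: Find d = 7^(-1) mod 60 = 43.
  Verify: 7 * 43 = 301 = 1 (mod 60).
Step 4: C = 6^7 mod 77 = 41.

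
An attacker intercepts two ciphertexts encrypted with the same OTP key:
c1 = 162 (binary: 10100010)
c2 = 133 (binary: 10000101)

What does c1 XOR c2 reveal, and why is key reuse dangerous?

Step 1: c1 XOR c2 = (m1 XOR k) XOR (m2 XOR k).
Step 2: By XOR associativity/commutativity: = m1 XOR m2 XOR k XOR k = m1 XOR m2.
Step 3: 10100010 XOR 10000101 = 00100111 = 39.
Step 4: The key cancels out! An attacker learns m1 XOR m2 = 39, revealing the relationship between plaintexts.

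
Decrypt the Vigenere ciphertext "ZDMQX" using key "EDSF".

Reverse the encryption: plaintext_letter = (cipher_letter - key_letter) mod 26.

Step 1: Extend key: EDSFE
Step 2: Decrypt each letter (c - k) mod 26:
  Z(25) - E(4) = (25-4) mod 26 = 21 = V
  D(3) - D(3) = (3-3) mod 26 = 0 = A
  M(12) - S(18) = (12-18) mod 26 = 20 = U
  Q(16) - F(5) = (16-5) mod 26 = 11 = L
  X(23) - E(4) = (23-4) mod 26 = 19 = T
Plaintext: VAULT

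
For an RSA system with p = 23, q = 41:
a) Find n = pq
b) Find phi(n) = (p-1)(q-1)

Step 1: n = p * q = 23 * 41 = 943.
Step 2: phi(n) = (p-1)(q-1) = 22 * 40 = 880.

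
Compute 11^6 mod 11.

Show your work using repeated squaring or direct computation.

Step 1: Compute 11^6 mod 11 step by step, reducing modulo 11 at each step.
  11^1 mod 11 = 0
  11^2 mod 11 = (0 * 11) mod 11 = 0
  11^3 mod 11 = (0 * 11) mod 11 = 0
  11^4 mod 11 = (0 * 11) mod 11 = 0
  11^5 mod 11 = (0 * 11) mod 11 = 0
  11^6 mod 11 = (0 * 11) mod 11 = 0
Step 2: Result = 0.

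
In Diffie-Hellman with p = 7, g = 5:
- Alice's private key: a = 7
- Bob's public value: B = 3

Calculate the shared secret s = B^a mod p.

Step 1: s = B^a mod p = 3^7 mod 7.
  3^1 mod 7 = 3
  3^2 mod 7 = (3 * 3) mod 7 = 2
  3^3 mod 7 = (2 * 3) mod 7 = 6
  3^4 mod 7 = (6 * 3) mod 7 = 4
  3^5 mod 7 = (4 * 3) mod 7 = 5
  3^6 mod 7 = (5 * 3) mod 7 = 1
  3^7 mod 7 = (1 * 3) mod 7 = 3
Result: shared secret = 3.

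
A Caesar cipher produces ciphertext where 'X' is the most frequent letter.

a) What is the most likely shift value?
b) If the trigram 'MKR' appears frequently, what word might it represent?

Step 1: In English, 'E' is the most frequent letter (12.7%).
Step 2: The most frequent ciphertext letter is 'X' (position 23).
Step 3: Shift = (23 - 4) mod 26 = 19.
Step 4: Decrypt 'MKR' by shifting back 19:
  M -> T
  K -> R
  R -> Y
Step 5: 'MKR' decrypts to 'TRY'.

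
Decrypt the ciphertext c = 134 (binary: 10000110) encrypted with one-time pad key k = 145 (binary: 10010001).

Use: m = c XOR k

Step 1: XOR ciphertext with key:
  Ciphertext: 10000110
  Key:        10010001
  XOR:        00010111
Step 2: Plaintext = 00010111 = 23 in decimal.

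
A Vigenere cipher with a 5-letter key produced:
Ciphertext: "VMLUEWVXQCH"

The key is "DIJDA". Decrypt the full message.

Step 1: Key 'DIJDA' has length 5. Extended key: DIJDADIJDAD
Step 2: Decrypt each position:
  V(21) - D(3) = 18 = S
  M(12) - I(8) = 4 = E
  L(11) - J(9) = 2 = C
  U(20) - D(3) = 17 = R
  E(4) - A(0) = 4 = E
  W(22) - D(3) = 19 = T
  V(21) - I(8) = 13 = N
  X(23) - J(9) = 14 = O
  Q(16) - D(3) = 13 = N
  C(2) - A(0) = 2 = C
  H(7) - D(3) = 4 = E
Plaintext: SECRETNONCE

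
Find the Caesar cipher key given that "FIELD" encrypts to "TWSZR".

Step 1: Compare first letters: F (position 5) -> T (position 19).
Step 2: Shift = (19 - 5) mod 26 = 14.
The shift value is 14.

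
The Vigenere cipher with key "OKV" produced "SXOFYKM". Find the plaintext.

Step 1: Extend key: OKVOKVO
Step 2: Decrypt each letter (c - k) mod 26:
  S(18) - O(14) = (18-14) mod 26 = 4 = E
  X(23) - K(10) = (23-10) mod 26 = 13 = N
  O(14) - V(21) = (14-21) mod 26 = 19 = T
  F(5) - O(14) = (5-14) mod 26 = 17 = R
  Y(24) - K(10) = (24-10) mod 26 = 14 = O
  K(10) - V(21) = (10-21) mod 26 = 15 = P
  M(12) - O(14) = (12-14) mod 26 = 24 = Y
Plaintext: ENTROPY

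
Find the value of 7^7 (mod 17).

Step 1: Compute 7^7 mod 17 step by step, reducing modulo 17 at each step.
  7^1 mod 17 = 7
  7^2 mod 17 = (7 * 7) mod 17 = 15
  7^3 mod 17 = (15 * 7) mod 17 = 3
  7^4 mod 17 = (3 * 7) mod 17 = 4
  7^5 mod 17 = (4 * 7) mod 17 = 11
  7^6 mod 17 = (11 * 7) mod 17 = 9
  7^7 mod 17 = (9 * 7) mod 17 = 12
Step 2: Result = 12.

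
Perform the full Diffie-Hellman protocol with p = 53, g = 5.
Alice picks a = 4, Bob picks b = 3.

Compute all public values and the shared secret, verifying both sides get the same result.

Step 1: A = g^a mod p = 5^4 mod 53 = 42.
Step 2: B = g^b mod p = 5^3 mod 53 = 19.
Step 3: Alice computes s = B^a mod p = 19^4 mod 53 = 47.
Step 4: Bob computes s = A^b mod p = 42^3 mod 53 = 47.
Both sides agree: shared secret = 47.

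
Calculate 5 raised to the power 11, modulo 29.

Step 1: Compute 5^11 mod 29 step by step, reducing modulo 29 at each step.
  5^1 mod 29 = 5
  5^2 mod 29 = (5 * 5) mod 29 = 25
  5^3 mod 29 = (25 * 5) mod 29 = 9
  5^4 mod 29 = (9 * 5) mod 29 = 16
  5^5 mod 29 = (16 * 5) mod 29 = 22
  5^6 mod 29 = (22 * 5) mod 29 = 23
  5^7 mod 29 = (23 * 5) mod 29 = 28
  5^8 mod 29 = (28 * 5) mod 29 = 24
  5^9 mod 29 = (24 * 5) mod 29 = 4
  5^10 mod 29 = (4 * 5) mod 29 = 20
  5^11 mod 29 = (20 * 5) mod 29 = 13
Step 2: Result = 13.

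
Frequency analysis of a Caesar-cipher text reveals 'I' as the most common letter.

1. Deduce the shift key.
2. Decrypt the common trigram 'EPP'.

Step 1: In English, 'E' is the most frequent letter (12.7%).
Step 2: The most frequent ciphertext letter is 'I' (position 8).
Step 3: Shift = (8 - 4) mod 26 = 4.
Step 4: Decrypt 'EPP' by shifting back 4:
  E -> A
  P -> L
  P -> L
Step 5: 'EPP' decrypts to 'ALL'.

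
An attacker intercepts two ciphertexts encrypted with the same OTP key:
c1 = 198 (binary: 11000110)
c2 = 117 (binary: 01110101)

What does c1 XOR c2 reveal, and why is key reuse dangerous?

Step 1: c1 XOR c2 = (m1 XOR k) XOR (m2 XOR k).
Step 2: By XOR associativity/commutativity: = m1 XOR m2 XOR k XOR k = m1 XOR m2.
Step 3: 11000110 XOR 01110101 = 10110011 = 179.
Step 4: The key cancels out! An attacker learns m1 XOR m2 = 179, revealing the relationship between plaintexts.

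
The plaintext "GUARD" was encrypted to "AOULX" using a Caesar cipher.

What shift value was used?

Step 1: Compare first letters: G (position 6) -> A (position 0).
Step 2: Shift = (0 - 6) mod 26 = 20.
The shift value is 20.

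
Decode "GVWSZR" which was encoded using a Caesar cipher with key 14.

Step 1: Reverse the shift by subtracting 14 from each letter position.
  G (position 6) -> position (6-14) mod 26 = 18 -> S
  V (position 21) -> position (21-14) mod 26 = 7 -> H
  W (position 22) -> position (22-14) mod 26 = 8 -> I
  S (position 18) -> position (18-14) mod 26 = 4 -> E
  Z (position 25) -> position (25-14) mod 26 = 11 -> L
  R (position 17) -> position (17-14) mod 26 = 3 -> D
Decrypted message: SHIELD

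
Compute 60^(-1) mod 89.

Step 1: We need x such that 60 * x = 1 (mod 89).
Step 2: Using the extended Euclidean algorithm or trial:
  60 * 46 = 2760 = 31 * 89 + 1.
Step 3: Since 2760 mod 89 = 1, the inverse is x = 46.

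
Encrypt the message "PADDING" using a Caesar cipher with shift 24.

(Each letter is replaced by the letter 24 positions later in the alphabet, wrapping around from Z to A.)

Step 1: For each letter, shift forward by 24 positions (mod 26).
  P (position 15) -> position (15+24) mod 26 = 13 -> N
  A (position 0) -> position (0+24) mod 26 = 24 -> Y
  D (position 3) -> position (3+24) mod 26 = 1 -> B
  D (position 3) -> position (3+24) mod 26 = 1 -> B
  I (position 8) -> position (8+24) mod 26 = 6 -> G
  N (position 13) -> position (13+24) mod 26 = 11 -> L
  G (position 6) -> position (6+24) mod 26 = 4 -> E
Result: NYBBGLE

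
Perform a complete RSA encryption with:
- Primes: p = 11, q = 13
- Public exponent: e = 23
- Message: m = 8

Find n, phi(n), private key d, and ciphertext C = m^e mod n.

Step 1: n = 11 * 13 = 143.
Step 2: phi(n) = (11-1)(13-1) = 10 * 12 = 120.
Step 3: Find d = 23^(-1) mod 120 = 47.
  Verify: 23 * 47 = 1081 = 1 (mod 120).
Step 4: C = 8^23 mod 143 = 83.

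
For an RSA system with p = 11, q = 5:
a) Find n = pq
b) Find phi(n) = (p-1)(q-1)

Step 1: n = p * q = 11 * 5 = 55.
Step 2: phi(n) = (p-1)(q-1) = 10 * 4 = 40.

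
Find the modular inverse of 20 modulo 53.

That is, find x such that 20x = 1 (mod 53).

Step 1: We need x such that 20 * x = 1 (mod 53).
Step 2: Using the extended Euclidean algorithm or trial:
  20 * 8 = 160 = 3 * 53 + 1.
Step 3: Since 160 mod 53 = 1, the inverse is x = 8.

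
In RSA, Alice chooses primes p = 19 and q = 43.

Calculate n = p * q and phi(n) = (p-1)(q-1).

Step 1: n = p * q = 19 * 43 = 817.
Step 2: phi(n) = (p-1)(q-1) = 18 * 42 = 756.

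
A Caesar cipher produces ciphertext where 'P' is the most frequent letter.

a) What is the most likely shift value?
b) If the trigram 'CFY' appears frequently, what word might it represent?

Step 1: In English, 'E' is the most frequent letter (12.7%).
Step 2: The most frequent ciphertext letter is 'P' (position 15).
Step 3: Shift = (15 - 4) mod 26 = 11.
Step 4: Decrypt 'CFY' by shifting back 11:
  C -> R
  F -> U
  Y -> N
Step 5: 'CFY' decrypts to 'RUN'.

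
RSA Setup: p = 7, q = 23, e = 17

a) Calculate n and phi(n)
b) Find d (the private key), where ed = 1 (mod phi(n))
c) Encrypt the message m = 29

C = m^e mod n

Step 1: n = 7 * 23 = 161.
Step 2: phi(n) = (7-1)(23-1) = 6 * 22 = 132.
Step 3: Find d = 17^(-1) mod 132 = 101.
  Verify: 17 * 101 = 1717 = 1 (mod 132).
Step 4: C = 29^17 mod 161 = 127.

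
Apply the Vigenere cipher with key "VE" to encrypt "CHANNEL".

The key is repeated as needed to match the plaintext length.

Step 1: Repeat key to match plaintext length:
  Plaintext: CHANNEL
  Key:       VEVEVEV
Step 2: Encrypt each letter:
  C(2) + V(21) = (2+21) mod 26 = 23 = X
  H(7) + E(4) = (7+4) mod 26 = 11 = L
  A(0) + V(21) = (0+21) mod 26 = 21 = V
  N(13) + E(4) = (13+4) mod 26 = 17 = R
  N(13) + V(21) = (13+21) mod 26 = 8 = I
  E(4) + E(4) = (4+4) mod 26 = 8 = I
  L(11) + V(21) = (11+21) mod 26 = 6 = G
Ciphertext: XLVRIIG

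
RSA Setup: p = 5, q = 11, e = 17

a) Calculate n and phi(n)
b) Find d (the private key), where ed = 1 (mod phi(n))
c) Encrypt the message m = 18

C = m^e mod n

Step 1: n = 5 * 11 = 55.
Step 2: phi(n) = (5-1)(11-1) = 4 * 10 = 40.
Step 3: Find d = 17^(-1) mod 40 = 33.
  Verify: 17 * 33 = 561 = 1 (mod 40).
Step 4: C = 18^17 mod 55 = 28.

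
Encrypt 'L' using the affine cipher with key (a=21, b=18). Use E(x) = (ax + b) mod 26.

Step 1: Convert 'L' to number: x = 11.
Step 2: E(11) = (21 * 11 + 18) mod 26 = 249 mod 26 = 15.
Step 3: Convert 15 back to letter: P.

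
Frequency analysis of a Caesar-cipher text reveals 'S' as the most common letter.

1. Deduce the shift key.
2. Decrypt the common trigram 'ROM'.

Step 1: In English, 'E' is the most frequent letter (12.7%).
Step 2: The most frequent ciphertext letter is 'S' (position 18).
Step 3: Shift = (18 - 4) mod 26 = 14.
Step 4: Decrypt 'ROM' by shifting back 14:
  R -> D
  O -> A
  M -> Y
Step 5: 'ROM' decrypts to 'DAY'.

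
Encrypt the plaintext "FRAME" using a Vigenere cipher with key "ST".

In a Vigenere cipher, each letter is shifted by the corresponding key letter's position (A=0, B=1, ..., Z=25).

Step 1: Repeat key to match plaintext length:
  Plaintext: FRAME
  Key:       STSTS
Step 2: Encrypt each letter:
  F(5) + S(18) = (5+18) mod 26 = 23 = X
  R(17) + T(19) = (17+19) mod 26 = 10 = K
  A(0) + S(18) = (0+18) mod 26 = 18 = S
  M(12) + T(19) = (12+19) mod 26 = 5 = F
  E(4) + S(18) = (4+18) mod 26 = 22 = W
Ciphertext: XKSFW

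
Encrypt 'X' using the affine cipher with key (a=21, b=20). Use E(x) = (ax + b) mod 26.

Step 1: Convert 'X' to number: x = 23.
Step 2: E(23) = (21 * 23 + 20) mod 26 = 503 mod 26 = 9.
Step 3: Convert 9 back to letter: J.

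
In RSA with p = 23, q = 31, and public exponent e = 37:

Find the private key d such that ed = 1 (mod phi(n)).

Step 1: n = 23 * 31 = 713.
Step 2: phi(n) = 22 * 30 = 660.
Step 3: Find d such that 37 * d = 1 (mod 660).
Step 4: d = 37^(-1) mod 660 = 553.
Verification: 37 * 553 = 20461 = 31 * 660 + 1.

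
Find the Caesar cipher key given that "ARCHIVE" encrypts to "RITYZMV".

Step 1: Compare first letters: A (position 0) -> R (position 17).
Step 2: Shift = (17 - 0) mod 26 = 17.
The shift value is 17.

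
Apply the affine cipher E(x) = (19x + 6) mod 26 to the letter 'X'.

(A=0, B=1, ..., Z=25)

Step 1: Convert 'X' to number: x = 23.
Step 2: E(23) = (19 * 23 + 6) mod 26 = 443 mod 26 = 1.
Step 3: Convert 1 back to letter: B.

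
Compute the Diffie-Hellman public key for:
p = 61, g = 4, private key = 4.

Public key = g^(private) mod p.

Step 1: A = g^a mod p = 4^4 mod 61.
  4^1 mod 61 = 4
  4^2 mod 61 = (4 * 4) mod 61 = 16
  4^3 mod 61 = (16 * 4) mod 61 = 3
  4^4 mod 61 = (3 * 4) mod 61 = 12
Result: A = 12.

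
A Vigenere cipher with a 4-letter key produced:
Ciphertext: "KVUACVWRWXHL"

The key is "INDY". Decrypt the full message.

Step 1: Key 'INDY' has length 4. Extended key: INDYINDYINDY
Step 2: Decrypt each position:
  K(10) - I(8) = 2 = C
  V(21) - N(13) = 8 = I
  U(20) - D(3) = 17 = R
  A(0) - Y(24) = 2 = C
  C(2) - I(8) = 20 = U
  V(21) - N(13) = 8 = I
  W(22) - D(3) = 19 = T
  R(17) - Y(24) = 19 = T
  W(22) - I(8) = 14 = O
  X(23) - N(13) = 10 = K
  H(7) - D(3) = 4 = E
  L(11) - Y(24) = 13 = N
Plaintext: CIRCUITTOKEN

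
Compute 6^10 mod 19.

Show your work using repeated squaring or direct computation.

Step 1: Compute 6^10 mod 19 step by step, reducing modulo 19 at each step.
  6^1 mod 19 = 6
  6^2 mod 19 = (6 * 6) mod 19 = 17
  6^3 mod 19 = (17 * 6) mod 19 = 7
  6^4 mod 19 = (7 * 6) mod 19 = 4
  6^5 mod 19 = (4 * 6) mod 19 = 5
  6^6 mod 19 = (5 * 6) mod 19 = 11
  6^7 mod 19 = (11 * 6) mod 19 = 9
  6^8 mod 19 = (9 * 6) mod 19 = 16
  6^9 mod 19 = (16 * 6) mod 19 = 1
  6^10 mod 19 = (1 * 6) mod 19 = 6
Step 2: Result = 6.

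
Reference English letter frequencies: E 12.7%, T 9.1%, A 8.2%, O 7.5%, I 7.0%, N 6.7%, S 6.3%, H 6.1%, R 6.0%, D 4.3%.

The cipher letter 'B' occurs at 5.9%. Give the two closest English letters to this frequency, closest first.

Step 1: Observed frequency of 'B' is 5.9%.
Step 2: Compute distances to each reference frequency and sort:
  R (6.0%): difference = 0.1% <-- BEST
  H (6.1%): difference = 0.2% <-- RUNNER-UP
  S (6.3%): difference = 0.4%
  N (6.7%): difference = 0.8%
  I (7.0%): difference = 1.1%
Step 3: Most likely is 'R' (6.0%, diff 0.1%); second most likely is 'H' (6.1%, diff 0.2%).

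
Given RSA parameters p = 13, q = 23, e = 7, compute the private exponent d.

Step 1: n = 13 * 23 = 299.
Step 2: phi(n) = 12 * 22 = 264.
Step 3: Find d such that 7 * d = 1 (mod 264).
Step 4: d = 7^(-1) mod 264 = 151.
Verification: 7 * 151 = 1057 = 4 * 264 + 1.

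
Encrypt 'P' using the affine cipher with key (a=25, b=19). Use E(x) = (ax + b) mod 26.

Step 1: Convert 'P' to number: x = 15.
Step 2: E(15) = (25 * 15 + 19) mod 26 = 394 mod 26 = 4.
Step 3: Convert 4 back to letter: E.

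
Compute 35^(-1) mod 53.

Step 1: We need x such that 35 * x = 1 (mod 53).
Step 2: Using the extended Euclidean algorithm or trial:
  35 * 50 = 1750 = 33 * 53 + 1.
Step 3: Since 1750 mod 53 = 1, the inverse is x = 50.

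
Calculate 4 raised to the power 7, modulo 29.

Step 1: Compute 4^7 mod 29 step by step, reducing modulo 29 at each step.
  4^1 mod 29 = 4
  4^2 mod 29 = (4 * 4) mod 29 = 16
  4^3 mod 29 = (16 * 4) mod 29 = 6
  4^4 mod 29 = (6 * 4) mod 29 = 24
  4^5 mod 29 = (24 * 4) mod 29 = 9
  4^6 mod 29 = (9 * 4) mod 29 = 7
  4^7 mod 29 = (7 * 4) mod 29 = 28
Step 2: Result = 28.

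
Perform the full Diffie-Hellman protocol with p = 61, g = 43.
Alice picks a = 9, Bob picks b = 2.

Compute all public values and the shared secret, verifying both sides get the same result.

Step 1: A = g^a mod p = 43^9 mod 61 = 38.
Step 2: B = g^b mod p = 43^2 mod 61 = 19.
Step 3: Alice computes s = B^a mod p = 19^9 mod 61 = 41.
Step 4: Bob computes s = A^b mod p = 38^2 mod 61 = 41.
Both sides agree: shared secret = 41.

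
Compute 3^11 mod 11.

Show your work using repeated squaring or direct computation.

Step 1: Compute 3^11 mod 11 step by step, reducing modulo 11 at each step.
  3^1 mod 11 = 3
  3^2 mod 11 = (3 * 3) mod 11 = 9
  3^3 mod 11 = (9 * 3) mod 11 = 5
  3^4 mod 11 = (5 * 3) mod 11 = 4
  3^5 mod 11 = (4 * 3) mod 11 = 1
  3^6 mod 11 = (1 * 3) mod 11 = 3
  3^7 mod 11 = (3 * 3) mod 11 = 9
  3^8 mod 11 = (9 * 3) mod 11 = 5
  3^9 mod 11 = (5 * 3) mod 11 = 4
  3^10 mod 11 = (4 * 3) mod 11 = 1
  3^11 mod 11 = (1 * 3) mod 11 = 3
Step 2: Result = 3.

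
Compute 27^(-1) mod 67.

Step 1: We need x such that 27 * x = 1 (mod 67).
Step 2: Using the extended Euclidean algorithm or trial:
  27 * 5 = 135 = 2 * 67 + 1.
Step 3: Since 135 mod 67 = 1, the inverse is x = 5.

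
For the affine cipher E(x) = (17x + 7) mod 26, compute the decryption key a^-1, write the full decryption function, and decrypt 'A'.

Step 1: Find a^-1, the modular inverse of 17 mod 26.
Step 2: We need 17 * a^-1 = 1 (mod 26).
Step 3: 17 * 23 = 391 = 15 * 26 + 1, so a^-1 = 23.
Step 4: D(y) = 23(y - 7) mod 26.
Step 5: Apply to 'A' (y = 0): D(0) = 23 * (0 - 7) mod 26 = 23 * -7 mod 26 = 21 -> 'V'.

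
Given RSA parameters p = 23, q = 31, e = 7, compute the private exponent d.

Step 1: n = 23 * 31 = 713.
Step 2: phi(n) = 22 * 30 = 660.
Step 3: Find d such that 7 * d = 1 (mod 660).
Step 4: d = 7^(-1) mod 660 = 283.
Verification: 7 * 283 = 1981 = 3 * 660 + 1.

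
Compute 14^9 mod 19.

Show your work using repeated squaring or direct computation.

Step 1: Compute 14^9 mod 19 step by step, reducing modulo 19 at each step.
  14^1 mod 19 = 14
  14^2 mod 19 = (14 * 14) mod 19 = 6
  14^3 mod 19 = (6 * 14) mod 19 = 8
  14^4 mod 19 = (8 * 14) mod 19 = 17
  14^5 mod 19 = (17 * 14) mod 19 = 10
  14^6 mod 19 = (10 * 14) mod 19 = 7
  14^7 mod 19 = (7 * 14) mod 19 = 3
  14^8 mod 19 = (3 * 14) mod 19 = 4
  14^9 mod 19 = (4 * 14) mod 19 = 18
Step 2: Result = 18.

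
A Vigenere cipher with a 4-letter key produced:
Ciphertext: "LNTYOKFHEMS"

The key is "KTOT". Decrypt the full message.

Step 1: Key 'KTOT' has length 4. Extended key: KTOTKTOTKTO
Step 2: Decrypt each position:
  L(11) - K(10) = 1 = B
  N(13) - T(19) = 20 = U
  T(19) - O(14) = 5 = F
  Y(24) - T(19) = 5 = F
  O(14) - K(10) = 4 = E
  K(10) - T(19) = 17 = R
  F(5) - O(14) = 17 = R
  H(7) - T(19) = 14 = O
  E(4) - K(10) = 20 = U
  M(12) - T(19) = 19 = T
  S(18) - O(14) = 4 = E
Plaintext: BUFFERROUTE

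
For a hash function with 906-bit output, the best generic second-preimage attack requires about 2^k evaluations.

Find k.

Step 1: The hash has a 906-bit output.
Step 2: Second-preimage resistance means: given a specific input x, it should be infeasible to find a different y with h(y) = h(x).
With a 906-bit output, a generic search for a second preimage costs about 2^906 evaluations (each trial matches the fixed target with probability 2^-906).
Step 3: Security level = 906 bits.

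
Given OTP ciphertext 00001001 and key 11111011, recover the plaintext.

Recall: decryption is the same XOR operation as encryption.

Step 1: XOR ciphertext with key:
  Ciphertext: 00001001
  Key:        11111011
  XOR:        11110010
Step 2: Plaintext = 11110010 = 242 in decimal.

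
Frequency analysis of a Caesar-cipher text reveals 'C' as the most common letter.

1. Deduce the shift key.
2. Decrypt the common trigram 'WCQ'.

Step 1: In English, 'E' is the most frequent letter (12.7%).
Step 2: The most frequent ciphertext letter is 'C' (position 2).
Step 3: Shift = (2 - 4) mod 26 = 24.
Step 4: Decrypt 'WCQ' by shifting back 24:
  W -> Y
  C -> E
  Q -> S
Step 5: 'WCQ' decrypts to 'YES'.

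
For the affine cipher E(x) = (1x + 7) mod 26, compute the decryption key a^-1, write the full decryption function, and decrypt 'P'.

Step 1: Find a^-1, the modular inverse of 1 mod 26.
Step 2: We need 1 * a^-1 = 1 (mod 26).
Step 3: 1 * 1 = 1 = 0 * 26 + 1, so a^-1 = 1.
Step 4: D(y) = 1(y - 7) mod 26.
Step 5: Apply to 'P' (y = 15): D(15) = 1 * (15 - 7) mod 26 = 1 * 8 mod 26 = 8 -> 'I'.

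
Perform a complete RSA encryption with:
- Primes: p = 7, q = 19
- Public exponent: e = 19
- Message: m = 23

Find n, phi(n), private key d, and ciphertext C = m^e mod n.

Step 1: n = 7 * 19 = 133.
Step 2: phi(n) = (7-1)(19-1) = 6 * 18 = 108.
Step 3: Find d = 19^(-1) mod 108 = 91.
  Verify: 19 * 91 = 1729 = 1 (mod 108).
Step 4: C = 23^19 mod 133 = 23.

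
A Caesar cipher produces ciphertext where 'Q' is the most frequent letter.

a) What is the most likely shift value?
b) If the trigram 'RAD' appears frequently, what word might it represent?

Step 1: In English, 'E' is the most frequent letter (12.7%).
Step 2: The most frequent ciphertext letter is 'Q' (position 16).
Step 3: Shift = (16 - 4) mod 26 = 12.
Step 4: Decrypt 'RAD' by shifting back 12:
  R -> F
  A -> O
  D -> R
Step 5: 'RAD' decrypts to 'FOR'.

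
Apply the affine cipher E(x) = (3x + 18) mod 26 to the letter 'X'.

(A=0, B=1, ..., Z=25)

Step 1: Convert 'X' to number: x = 23.
Step 2: E(23) = (3 * 23 + 18) mod 26 = 87 mod 26 = 9.
Step 3: Convert 9 back to letter: J.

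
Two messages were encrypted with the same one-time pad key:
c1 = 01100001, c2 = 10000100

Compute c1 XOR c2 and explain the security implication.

Step 1: c1 XOR c2 = (m1 XOR k) XOR (m2 XOR k).
Step 2: By XOR associativity/commutativity: = m1 XOR m2 XOR k XOR k = m1 XOR m2.
Step 3: 01100001 XOR 10000100 = 11100101 = 229.
Step 4: The key cancels out! An attacker learns m1 XOR m2 = 229, revealing the relationship between plaintexts.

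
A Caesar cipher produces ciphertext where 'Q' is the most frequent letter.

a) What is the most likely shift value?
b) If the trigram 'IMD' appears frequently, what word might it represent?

Step 1: In English, 'E' is the most frequent letter (12.7%).
Step 2: The most frequent ciphertext letter is 'Q' (position 16).
Step 3: Shift = (16 - 4) mod 26 = 12.
Step 4: Decrypt 'IMD' by shifting back 12:
  I -> W
  M -> A
  D -> R
Step 5: 'IMD' decrypts to 'WAR'.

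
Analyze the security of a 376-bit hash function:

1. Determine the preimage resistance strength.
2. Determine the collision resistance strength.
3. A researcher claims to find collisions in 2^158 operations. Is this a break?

Step 1: Preimage resistance requires brute-force of 2^376 operations.
Step 2: Collision resistance (birthday bound) = 2^(376/2) = 2^188.
Step 3: The claimed attack costs 2^158 operations.
Step 4: Since 2^158 < 2^188, the claimed attack beats the generic birthday bound, so collision resistance is broken.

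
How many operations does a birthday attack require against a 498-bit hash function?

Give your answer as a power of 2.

Step 1: The birthday paradox gives collision probability ~50% after sqrt(2^n) = 2^(n/2) hashes.
Step 2: For 498-bit output: 2^(498/2) = 2^249.
Step 3: Approximately 2^249 hash computations needed.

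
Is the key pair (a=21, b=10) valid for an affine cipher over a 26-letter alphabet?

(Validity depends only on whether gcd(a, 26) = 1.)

Step 1: Compute gcd(21, 26).
Step 2: gcd(21, 26) = 1.
Since gcd = 1, 21 is coprime with 26, so it is a valid key.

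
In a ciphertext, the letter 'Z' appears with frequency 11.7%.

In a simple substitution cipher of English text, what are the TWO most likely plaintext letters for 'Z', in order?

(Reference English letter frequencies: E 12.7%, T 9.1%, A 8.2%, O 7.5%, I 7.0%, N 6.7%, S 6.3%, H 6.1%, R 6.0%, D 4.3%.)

Step 1: Observed frequency of 'Z' is 11.7%.
Step 2: Compute distances to each reference frequency and sort:
  E (12.7%): difference = 1.0% <-- BEST
  T (9.1%): difference = 2.6% <-- RUNNER-UP
  A (8.2%): difference = 3.5%
  O (7.5%): difference = 4.2%
  I (7.0%): difference = 4.7%
Step 3: Most likely is 'E' (12.7%, diff 1.0%); second most likely is 'T' (9.1%, diff 2.6%).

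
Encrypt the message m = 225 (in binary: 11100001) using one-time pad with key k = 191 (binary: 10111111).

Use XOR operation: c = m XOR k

Step 1: Write out the XOR operation bit by bit:
  Message: 11100001
  Key:     10111111
  XOR:     01011110
Step 2: Convert to decimal: 01011110 = 94.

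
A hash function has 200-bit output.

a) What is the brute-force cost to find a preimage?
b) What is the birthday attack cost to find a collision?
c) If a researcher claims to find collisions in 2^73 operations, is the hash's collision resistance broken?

Step 1: Preimage resistance requires brute-force of 2^200 operations.
Step 2: Collision resistance (birthday bound) = 2^(200/2) = 2^100.
Step 3: The claimed attack costs 2^73 operations.
Step 4: Since 2^73 < 2^100, the claimed attack beats the generic birthday bound, so collision resistance is broken.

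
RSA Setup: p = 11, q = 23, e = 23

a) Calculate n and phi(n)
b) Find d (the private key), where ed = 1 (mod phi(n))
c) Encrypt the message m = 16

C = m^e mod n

Step 1: n = 11 * 23 = 253.
Step 2: phi(n) = (11-1)(23-1) = 10 * 22 = 220.
Step 3: Find d = 23^(-1) mod 220 = 67.
  Verify: 23 * 67 = 1541 = 1 (mod 220).
Step 4: C = 16^23 mod 253 = 246.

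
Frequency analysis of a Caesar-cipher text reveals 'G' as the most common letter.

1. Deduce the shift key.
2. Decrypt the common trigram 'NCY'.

Step 1: In English, 'E' is the most frequent letter (12.7%).
Step 2: The most frequent ciphertext letter is 'G' (position 6).
Step 3: Shift = (6 - 4) mod 26 = 2.
Step 4: Decrypt 'NCY' by shifting back 2:
  N -> L
  C -> A
  Y -> W
Step 5: 'NCY' decrypts to 'LAW'.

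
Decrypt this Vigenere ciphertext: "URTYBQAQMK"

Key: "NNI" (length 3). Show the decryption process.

Step 1: Key 'NNI' has length 3. Extended key: NNINNINNIN
Step 2: Decrypt each position:
  U(20) - N(13) = 7 = H
  R(17) - N(13) = 4 = E
  T(19) - I(8) = 11 = L
  Y(24) - N(13) = 11 = L
  B(1) - N(13) = 14 = O
  Q(16) - I(8) = 8 = I
  A(0) - N(13) = 13 = N
  Q(16) - N(13) = 3 = D
  M(12) - I(8) = 4 = E
  K(10) - N(13) = 23 = X
Plaintext: HELLOINDEX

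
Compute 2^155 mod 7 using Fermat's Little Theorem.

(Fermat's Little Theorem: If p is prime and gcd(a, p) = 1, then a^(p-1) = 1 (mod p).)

Step 1: Since 7 is prime, by Fermat's Little Theorem: 2^6 = 1 (mod 7).
Step 2: Reduce exponent: 155 mod 6 = 5.
Step 3: So 2^155 = 2^5 (mod 7).
Step 4: 2^5 mod 7 = 4.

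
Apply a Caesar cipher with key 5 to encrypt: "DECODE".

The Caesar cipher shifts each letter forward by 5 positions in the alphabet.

Step 1: For each letter, shift forward by 5 positions (mod 26).
  D (position 3) -> position (3+5) mod 26 = 8 -> I
  E (position 4) -> position (4+5) mod 26 = 9 -> J
  C (position 2) -> position (2+5) mod 26 = 7 -> H
  O (position 14) -> position (14+5) mod 26 = 19 -> T
  D (position 3) -> position (3+5) mod 26 = 8 -> I
  E (position 4) -> position (4+5) mod 26 = 9 -> J
Result: IJHTIJ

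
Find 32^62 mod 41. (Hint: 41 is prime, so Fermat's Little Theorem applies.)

Step 1: Since 41 is prime, by Fermat's Little Theorem: 32^40 = 1 (mod 41).
Step 2: Reduce exponent: 62 mod 40 = 22.
Step 3: So 32^62 = 32^22 (mod 41).
Step 4: 32^22 mod 41 = 40.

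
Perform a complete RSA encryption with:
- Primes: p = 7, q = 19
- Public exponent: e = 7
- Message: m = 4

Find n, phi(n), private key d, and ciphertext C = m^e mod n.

Step 1: n = 7 * 19 = 133.
Step 2: phi(n) = (7-1)(19-1) = 6 * 18 = 108.
Step 3: Find d = 7^(-1) mod 108 = 31.
  Verify: 7 * 31 = 217 = 1 (mod 108).
Step 4: C = 4^7 mod 133 = 25.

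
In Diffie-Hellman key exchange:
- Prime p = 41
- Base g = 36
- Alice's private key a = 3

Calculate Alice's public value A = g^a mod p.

Step 1: A = g^a mod p = 36^3 mod 41.
  36^1 mod 41 = 36
  36^2 mod 41 = (36 * 36) mod 41 = 25
  36^3 mod 41 = (25 * 36) mod 41 = 39
Result: A = 39.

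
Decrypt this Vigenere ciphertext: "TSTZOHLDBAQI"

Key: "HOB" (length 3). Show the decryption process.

Step 1: Key 'HOB' has length 3. Extended key: HOBHOBHOBHOB
Step 2: Decrypt each position:
  T(19) - H(7) = 12 = M
  S(18) - O(14) = 4 = E
  T(19) - B(1) = 18 = S
  Z(25) - H(7) = 18 = S
  O(14) - O(14) = 0 = A
  H(7) - B(1) = 6 = G
  L(11) - H(7) = 4 = E
  D(3) - O(14) = 15 = P
  B(1) - B(1) = 0 = A
  A(0) - H(7) = 19 = T
  Q(16) - O(14) = 2 = C
  I(8) - B(1) = 7 = H
Plaintext: MESSAGEPATCH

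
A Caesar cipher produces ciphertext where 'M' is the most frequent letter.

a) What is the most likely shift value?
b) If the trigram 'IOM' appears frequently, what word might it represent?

Step 1: In English, 'E' is the most frequent letter (12.7%).
Step 2: The most frequent ciphertext letter is 'M' (position 12).
Step 3: Shift = (12 - 4) mod 26 = 8.
Step 4: Decrypt 'IOM' by shifting back 8:
  I -> A
  O -> G
  M -> E
Step 5: 'IOM' decrypts to 'AGE'.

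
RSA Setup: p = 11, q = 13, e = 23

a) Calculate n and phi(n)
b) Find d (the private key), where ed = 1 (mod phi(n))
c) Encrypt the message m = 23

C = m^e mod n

Step 1: n = 11 * 13 = 143.
Step 2: phi(n) = (11-1)(13-1) = 10 * 12 = 120.
Step 3: Find d = 23^(-1) mod 120 = 47.
  Verify: 23 * 47 = 1081 = 1 (mod 120).
Step 4: C = 23^23 mod 143 = 56.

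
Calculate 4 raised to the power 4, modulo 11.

Step 1: Compute 4^4 mod 11 step by step, reducing modulo 11 at each step.
  4^1 mod 11 = 4
  4^2 mod 11 = (4 * 4) mod 11 = 5
  4^3 mod 11 = (5 * 4) mod 11 = 9
  4^4 mod 11 = (9 * 4) mod 11 = 3
Step 2: Result = 3.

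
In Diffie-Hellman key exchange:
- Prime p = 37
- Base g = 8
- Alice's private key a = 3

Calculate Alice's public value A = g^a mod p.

Step 1: A = g^a mod p = 8^3 mod 37.
  8^1 mod 37 = 8
  8^2 mod 37 = (8 * 8) mod 37 = 27
  8^3 mod 37 = (27 * 8) mod 37 = 31
Result: A = 31.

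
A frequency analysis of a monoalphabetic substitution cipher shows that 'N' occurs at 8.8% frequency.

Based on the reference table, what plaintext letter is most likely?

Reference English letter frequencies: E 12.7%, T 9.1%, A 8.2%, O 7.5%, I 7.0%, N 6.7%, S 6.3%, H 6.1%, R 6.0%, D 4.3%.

Step 1: The observed frequency is 8.8%.
Step 2: Compare with English frequencies:
  E: 12.7% (difference: 3.9%)
  T: 9.1% (difference: 0.3%) <-- closest
  A: 8.2% (difference: 0.6%)
  O: 7.5% (difference: 1.3%)
  I: 7.0% (difference: 1.8%)
  N: 6.7% (difference: 2.1%)
  S: 6.3% (difference: 2.5%)
  H: 6.1% (difference: 2.7%)
  R: 6.0% (difference: 2.8%)
  D: 4.3% (difference: 4.5%)
Step 3: 'N' most likely represents 'T' (frequency 9.1%).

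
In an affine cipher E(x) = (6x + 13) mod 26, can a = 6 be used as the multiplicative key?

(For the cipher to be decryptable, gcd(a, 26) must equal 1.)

Step 1: Compute gcd(6, 26).
Step 2: gcd(6, 26) = 2.
Since gcd = 2 != 1, 6 shares a common factor with 26, so it cannot be used.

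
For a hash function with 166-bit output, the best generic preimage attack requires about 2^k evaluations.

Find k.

Step 1: The hash has a 166-bit output.
Step 2: Preimage resistance means: given a digest h(x), it should be infeasible to find any input that hashes to it.
With a 166-bit output there are 2^166 possible digests, so a generic brute-force preimage search costs about 2^166 evaluations.
Step 3: Security level = 166 bits.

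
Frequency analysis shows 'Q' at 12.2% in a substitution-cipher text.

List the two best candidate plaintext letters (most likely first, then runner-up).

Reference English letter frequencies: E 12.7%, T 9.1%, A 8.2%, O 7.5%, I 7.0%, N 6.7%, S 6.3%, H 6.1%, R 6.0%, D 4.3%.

Step 1: Observed frequency of 'Q' is 12.2%.
Step 2: Compute distances to each reference frequency and sort:
  E (12.7%): difference = 0.5% <-- BEST
  T (9.1%): difference = 3.1% <-- RUNNER-UP
  A (8.2%): difference = 4.0%
  O (7.5%): difference = 4.7%
  I (7.0%): difference = 5.2%
Step 3: Most likely is 'E' (12.7%, diff 0.5%); second most likely is 'T' (9.1%, diff 3.1%).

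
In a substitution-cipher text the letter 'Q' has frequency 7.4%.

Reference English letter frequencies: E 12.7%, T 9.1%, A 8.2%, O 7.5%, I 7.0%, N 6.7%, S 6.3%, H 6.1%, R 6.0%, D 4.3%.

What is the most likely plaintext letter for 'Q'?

Step 1: The observed frequency is 7.4%.
Step 2: Compare with English frequencies:
  E: 12.7% (difference: 5.3%)
  T: 9.1% (difference: 1.7%)
  A: 8.2% (difference: 0.8%)
  O: 7.5% (difference: 0.1%) <-- closest
  I: 7.0% (difference: 0.4%)
  N: 6.7% (difference: 0.7%)
  S: 6.3% (difference: 1.1%)
  H: 6.1% (difference: 1.3%)
  R: 6.0% (difference: 1.4%)
  D: 4.3% (difference: 3.1%)
Step 3: 'Q' most likely represents 'O' (frequency 7.5%).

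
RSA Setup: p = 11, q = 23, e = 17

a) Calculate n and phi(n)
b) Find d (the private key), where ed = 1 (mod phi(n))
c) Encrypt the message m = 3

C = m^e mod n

Step 1: n = 11 * 23 = 253.
Step 2: phi(n) = (11-1)(23-1) = 10 * 22 = 220.
Step 3: Find d = 17^(-1) mod 220 = 13.
  Verify: 17 * 13 = 221 = 1 (mod 220).
Step 4: C = 3^17 mod 253 = 108.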